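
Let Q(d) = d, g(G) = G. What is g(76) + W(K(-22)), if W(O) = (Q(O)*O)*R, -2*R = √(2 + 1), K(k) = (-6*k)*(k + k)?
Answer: 76 - 16866432*√3 ≈ -2.9213e+7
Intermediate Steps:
K(k) = -12*k² (K(k) = (-6*k)*(2*k) = -12*k²)
R = -√3/2 (R = -√(2 + 1)/2 = -√3/2 ≈ -0.86602)
W(O) = -√3*O²/2 (W(O) = (O*O)*(-√3/2) = O²*(-√3/2) = -√3*O²/2)
g(76) + W(K(-22)) = 76 - √3*(-12*(-22)²)²/2 = 76 - √3*(-12*484)²/2 = 76 - ½*√3*(-5808)² = 76 - ½*√3*33732864 = 76 - 16866432*√3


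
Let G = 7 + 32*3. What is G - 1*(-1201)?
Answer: 1304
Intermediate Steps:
G = 103 (G = 7 + 96 = 103)
G - 1*(-1201) = 103 - 1*(-1201) = 103 + 1201 = 1304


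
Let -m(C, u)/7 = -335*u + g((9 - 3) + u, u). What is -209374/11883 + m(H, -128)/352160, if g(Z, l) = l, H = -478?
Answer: -2415290686/130772415 ≈ -18.469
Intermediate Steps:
m(C, u) = 2338*u (m(C, u) = -7*(-335*u + u) = -(-2338)*u = 2338*u)
-209374/11883 + m(H, -128)/352160 = -209374/11883 + (2338*(-128))/352160 = -209374*1/11883 - 299264*1/352160 = -209374/11883 - 9352/11005 = -2415290686/130772415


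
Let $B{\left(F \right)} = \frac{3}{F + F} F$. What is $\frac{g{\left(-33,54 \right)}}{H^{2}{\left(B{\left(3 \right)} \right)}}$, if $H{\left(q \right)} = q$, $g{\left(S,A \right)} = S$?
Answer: $- \frac{44}{3} \approx -14.667$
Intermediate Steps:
$B{\left(F \right)} = \frac{3}{2}$ ($B{\left(F \right)} = \frac{3}{2 F} F = \frac{3}{2}$)
$\frac{g{\left(-33,54 \right)}}{H^{2}{\left(B{\left(3 \right)} \right)}} = - \frac{33}{\left(\frac{3}{2}\right)^{2}} = - \frac{33}{\frac{9}{4}} = \left(-33\right) \frac{4}{9} = - \frac{44}{3}$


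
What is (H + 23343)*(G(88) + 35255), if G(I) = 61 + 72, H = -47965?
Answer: -871323336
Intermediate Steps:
G(I) = 133
(H + 23343)*(G(88) + 35255) = (-47965 + 23343)*(133 + 35255) = -24622*35388 = -871323336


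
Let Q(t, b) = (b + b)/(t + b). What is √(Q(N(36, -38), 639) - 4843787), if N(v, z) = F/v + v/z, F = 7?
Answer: I*√923155218222921155/436561 ≈ 2200.9*I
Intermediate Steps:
N(v, z) = 7/v + v/z
Q(t, b) = 2*b/(b + t) (Q(t, b) = (2*b)/(b + t) = 2*b/(b + t))
√(Q(N(36, -38), 639) - 4843787) = √(2*639/(639 + (7/36 + 36/(-38))) - 4843787) = √(2*639/(639 + (7*(1/36) + 36*(-1/38))) - 4843787) = √(2*639/(639 + (7/36 - 18/19)) - 4843787) = √(2*639/(639 - 515/684) - 4843787) = √(2*639/(436561/684) - 4843787) = √(2*639*(684/436561) - 4843787) = √(874152/436561 - 4843787) = √(-2114607622355/436561) = I*√923155218222921155/436561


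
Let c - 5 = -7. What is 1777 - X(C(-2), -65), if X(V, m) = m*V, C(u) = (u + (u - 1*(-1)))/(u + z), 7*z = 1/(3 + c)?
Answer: 1882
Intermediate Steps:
c = -2 (c = 5 - 7 = -2)
z = ⅐ (z = 1/(7*(3 - 2)) = (⅐)/1 = (⅐)*1 = ⅐ ≈ 0.14286)
C(u) = (1 + 2*u)/(⅐ + u) (C(u) = (u + (u - 1*(-1)))/(u + ⅐) = (u + (u + 1))/(⅐ + u) = (u + (1 + u))/(⅐ + u) = (1 + 2*u)/(⅐ + u))
X(V, m) = V*m
1777 - X(C(-2), -65) = 1777 - 7*(1 + 2*(-2))/(1 + 7*(-2))*(-65) = 1777 - 7*(1 - 4)/(1 - 14)*(-65) = 1777 - 7*(-3)/(-13)*(-65) = 1777 - 7*(-1/13)*(-3)*(-65) = 1777 - 21*(-65)/13 = 1777 - 1*(-105) = 1777 + 105 = 1882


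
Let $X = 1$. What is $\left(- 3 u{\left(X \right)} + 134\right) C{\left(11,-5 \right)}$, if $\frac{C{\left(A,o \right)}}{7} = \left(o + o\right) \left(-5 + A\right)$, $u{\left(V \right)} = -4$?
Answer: $-61320$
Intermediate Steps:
$C{\left(A,o \right)} = 14 o \left(-5 + A\right)$ ($C{\left(A,o \right)} = 7 \left(o + o\right) \left(-5 + A\right) = 7 \cdot 2 o \left(-5 + A\right) = 14 o \left(-5 + A\right)$)
$\left(- 3 u{\left(X \right)} + 134\right) C{\left(11,-5 \right)} = \left(\left(-3\right) \left(-4\right) + 134\right) 14 \left(-5\right) \left(-5 + 11\right) = \left(12 + 134\right) 14 \left(-5\right) 6 = 146 \left(-420\right) = -61320$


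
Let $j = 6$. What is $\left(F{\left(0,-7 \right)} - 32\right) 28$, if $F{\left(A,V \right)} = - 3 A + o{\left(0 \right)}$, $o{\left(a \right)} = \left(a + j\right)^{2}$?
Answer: $112$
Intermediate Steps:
$o{\left(a \right)} = \left(6 + a\right)^{2}$ ($o{\left(a \right)} = \left(a + 6\right)^{2} = \left(6 + a\right)^{2}$)
$F{\left(A,V \right)} = 36 - 3 A$ ($F{\left(A,V \right)} = - 3 A + \left(6 + 0\right)^{2} = - 3 A + 6^{2} = - 3 A + 36 = 36 - 3 A$)
$\left(F{\left(0,-7 \right)} - 32\right) 28 = \left(\left(36 - 0\right) - 32\right) 28 = \left(\left(36 + 0\right) - 32\right) 28 = \left(36 - 32\right) 28 = 4 \cdot 28 = 112$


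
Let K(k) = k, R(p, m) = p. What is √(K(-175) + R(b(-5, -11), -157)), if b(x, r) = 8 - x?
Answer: 9*I*√2 ≈ 12.728*I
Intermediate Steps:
√(K(-175) + R(b(-5, -11), -157)) = √(-175 + (8 - 1*(-5))) = √(-175 + (8 + 5)) = √(-175 + 13) = √(-162) = 9*I*√2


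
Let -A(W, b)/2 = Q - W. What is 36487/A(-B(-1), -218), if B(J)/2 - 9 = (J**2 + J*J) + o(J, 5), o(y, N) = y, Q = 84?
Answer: -36487/208 ≈ -175.42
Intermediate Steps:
B(J) = 18 + 2*J + 4*J**2 (B(J) = 18 + 2*((J**2 + J*J) + J) = 18 + 2*((J**2 + J**2) + J) = 18 + 2*(2*J**2 + J) = 18 + 2*(J + 2*J**2) = 18 + (2*J + 4*J**2) = 18 + 2*J + 4*J**2)
A(W, b) = -168 + 2*W (A(W, b) = -2*(84 - W) = -168 + 2*W)
36487/A(-B(-1), -218) = 36487/(-168 + 2*(-(18 + 2*(-1) + 4*(-1)**2))) = 36487/(-168 + 2*(-(18 - 2 + 4*1))) = 36487/(-168 + 2*(-(18 - 2 + 4))) = 36487/(-168 + 2*(-1*20)) = 36487/(-168 + 2*(-20)) = 36487/(-168 - 40) = 36487/(-208) = 36487*(-1/208) = -36487/208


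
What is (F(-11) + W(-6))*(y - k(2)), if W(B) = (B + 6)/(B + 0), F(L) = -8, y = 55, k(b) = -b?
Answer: -456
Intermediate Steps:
W(B) = (6 + B)/B
(F(-11) + W(-6))*(y - k(2)) = (-8 + (6 - 6)/(-6))*(55 - (-1)*2) = (-8 - 1/6*0)*(55 - 1*(-2)) = (-8 + 0)*(55 + 2) = -8*57 = -456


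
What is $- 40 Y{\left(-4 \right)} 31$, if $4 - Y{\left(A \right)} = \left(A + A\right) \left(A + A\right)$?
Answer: $74400$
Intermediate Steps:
$Y{\left(A \right)} = 4 - 4 A^{2}$ ($Y{\left(A \right)} = 4 - \left(A + A\right) \left(A + A\right) = 4 - 2 A 2 A = 4 - 4 A^{2}$)
$- 40 Y{\left(-4 \right)} 31 = - 40 \left(4 - 4 \left(-4\right)^{2}\right) 31 = - 40 \left(4 - 64\right) 31 = \left(-40\right) \left(-60\right) 31 = 2400 \cdot 31 = 74400$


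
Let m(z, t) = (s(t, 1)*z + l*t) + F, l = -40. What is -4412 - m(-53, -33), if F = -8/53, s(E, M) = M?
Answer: -300979/53 ≈ -5678.9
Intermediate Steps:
F = -8/53 (F = -8*1/53 = -8/53 ≈ -0.15094)
m(z, t) = -8/53 + z - 40*t (m(z, t) = (1*z - 40*t) - 8/53 = (z - 40*t) - 8/53 = -8/53 + z - 40*t)
-4412 - m(-53, -33) = -4412 - (-8/53 - 53 - 40*(-33)) = -4412 - (-8/53 - 53 + 1320) = -4412 - 1*67143/53 = -4412 - 67143/53 = -300979/53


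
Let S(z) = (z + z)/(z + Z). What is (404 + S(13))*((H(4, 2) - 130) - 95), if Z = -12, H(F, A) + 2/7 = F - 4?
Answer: -678110/7 ≈ -96873.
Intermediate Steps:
H(F, A) = -30/7 + F (H(F, A) = -2/7 + (F - 4) = -2/7 + (-4 + F) = -30/7 + F)
S(z) = 2*z/(-12 + z) (S(z) = (z + z)/(z - 12) = (2*z)/(-12 + z) = 2*z/(-12 + z))
(404 + S(13))*((H(4, 2) - 130) - 95) = (404 + 2*13/(-12 + 13))*(((-30/7 + 4) - 130) - 95) = (404 + 2*13/1)*((-2/7 - 130) - 95) = (404 + 2*13*1)*(-912/7 - 95) = (404 + 26)*(-1577/7) = 430*(-1577/7) = -678110/7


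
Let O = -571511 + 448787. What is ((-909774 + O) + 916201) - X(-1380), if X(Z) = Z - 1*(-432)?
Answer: -115349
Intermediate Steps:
X(Z) = 432 + Z (X(Z) = Z + 432 = 432 + Z)
O = -122724
((-909774 + O) + 916201) - X(-1380) = ((-909774 - 122724) + 916201) - (432 - 1380) = (-1032498 + 916201) - 1*(-948) = -116297 + 948 = -115349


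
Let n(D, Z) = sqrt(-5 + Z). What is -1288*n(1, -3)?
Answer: -2576*I*sqrt(2) ≈ -3643.0*I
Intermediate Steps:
-1288*n(1, -3) = -1288*sqrt(-5 - 3) = -2576*I*sqrt(2)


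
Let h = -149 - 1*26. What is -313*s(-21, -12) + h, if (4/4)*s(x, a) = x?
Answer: 6398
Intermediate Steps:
h = -175 (h = -149 - 26 = -175)
s(x, a) = x
-313*s(-21, -12) + h = -313*(-21) - 175 = 6573 - 175 = 6398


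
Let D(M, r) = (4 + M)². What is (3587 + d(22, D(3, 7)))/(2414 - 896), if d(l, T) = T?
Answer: 606/253 ≈ 2.3953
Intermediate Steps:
(3587 + d(22, D(3, 7)))/(2414 - 896) = (3587 + (4 + 3)²)/(2414 - 896) = (3587 + 7²)/1518 = (3587 + 49)*(1/1518) = 3636*(1/1518) = 606/253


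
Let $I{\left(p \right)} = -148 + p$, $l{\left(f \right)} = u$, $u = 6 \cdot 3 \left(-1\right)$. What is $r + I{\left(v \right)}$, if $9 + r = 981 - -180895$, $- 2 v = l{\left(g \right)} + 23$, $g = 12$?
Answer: $\frac{363433}{2} \approx 1.8172 \cdot 10^{5}$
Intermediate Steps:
$u = -18$ ($u = 18 \left(-1\right) = -18$)
$l{\left(f \right)} = -18$
$v = - \frac{5}{2}$ ($v = - \frac{-18 + 23}{2} = \left(- \frac{1}{2}\right) 5 = - \frac{5}{2} \approx -2.5$)
$r = 181867$ ($r = -9 + \left(981 - -180895\right) = -9 + \left(981 + 180895\right) = -9 + 181876 = 181867$)
$r + I{\left(v \right)} = 181867 - \frac{301}{2} = \frac{363433}{2}$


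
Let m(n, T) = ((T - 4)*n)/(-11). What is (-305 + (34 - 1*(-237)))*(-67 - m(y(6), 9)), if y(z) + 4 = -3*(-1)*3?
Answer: 24208/11 ≈ 2200.7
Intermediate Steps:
y(z) = 5 (y(z) = -4 - 3*(-1)*3 = -4 + 3*3 = -4 + 9 = 5)
m(n, T) = -n*(-4 + T)/11 (m(n, T) = ((-4 + T)*n)*(-1/11) = (n*(-4 + T))*(-1/11) = -n*(-4 + T)/11)
(-305 + (34 - 1*(-237)))*(-67 - m(y(6), 9)) = (-305 + (34 - 1*(-237)))*(-67 - 5*(4 - 1*9)/11) = (-305 + (34 + 237))*(-67 - 5*(4 - 9)/11) = (-305 + 271)*(-67 - 5*(-5)/11) = -34*(-67 - 1*(-25/11)) = -34*(-67 + 25/11) = -34*(-712/11) = 24208/11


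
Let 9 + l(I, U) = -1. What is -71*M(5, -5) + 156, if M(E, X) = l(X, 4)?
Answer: 866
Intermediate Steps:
l(I, U) = -10 (l(I, U) = -9 - 1 = -10)
M(E, X) = -10
-71*M(5, -5) + 156 = -71*(-10) + 156 = 710 + 156 = 866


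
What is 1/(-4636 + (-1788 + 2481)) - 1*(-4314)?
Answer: 17010101/3943 ≈ 4314.0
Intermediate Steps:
1/(-4636 + (-1788 + 2481)) - 1*(-4314) = 1/(-4636 + 693) + 4314 = 1/(-3943) + 4314 = -1/3943 + 4314 = 17010101/3943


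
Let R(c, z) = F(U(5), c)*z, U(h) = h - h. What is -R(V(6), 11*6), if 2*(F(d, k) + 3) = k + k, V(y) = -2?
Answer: 330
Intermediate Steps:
U(h) = 0
F(d, k) = -3 + k (F(d, k) = -3 + (k + k)/2 = -3 + (2*k)/2 = -3 + k)
R(c, z) = z*(-3 + c) (R(c, z) = (-3 + c)*z = z*(-3 + c))
-R(V(6), 11*6) = -11*6*(-3 - 2) = -66*(-5) = -1*(-330) = 330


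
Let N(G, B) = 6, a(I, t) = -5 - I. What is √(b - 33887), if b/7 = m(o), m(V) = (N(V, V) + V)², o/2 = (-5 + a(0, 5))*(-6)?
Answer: √77245 ≈ 277.93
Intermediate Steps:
o = 120 (o = 2*((-5 + (-5 - 1*0))*(-6)) = 2*((-5 + (-5 + 0))*(-6)) = 2*((-5 - 5)*(-6)) = 2*(-10*(-6)) = 2*60 = 120)
m(V) = (6 + V)²
b = 111132 (b = 7*(6 + 120)² = 7*126² = 7*15876 = 111132)
√(b - 33887) = √(111132 - 33887) = √77245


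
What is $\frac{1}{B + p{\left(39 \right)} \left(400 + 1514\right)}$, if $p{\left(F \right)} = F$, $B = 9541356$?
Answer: $\frac{1}{9616002} \approx 1.0399 \cdot 10^{-7}$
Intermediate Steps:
$\frac{1}{B + p{\left(39 \right)} \left(400 + 1514\right)} = \frac{1}{9541356 + 39 \left(400 + 1514\right)} = \frac{1}{9541356 + 39 \cdot 1914} = \frac{1}{9541356 + 74646} = \frac{1}{9616002}$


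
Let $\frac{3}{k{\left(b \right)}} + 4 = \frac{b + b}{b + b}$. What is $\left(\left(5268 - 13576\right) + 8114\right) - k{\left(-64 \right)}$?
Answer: $-193$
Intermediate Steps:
$k{\left(b \right)} = -1$ ($k{\left(b \right)} = \frac{3}{-4 + \frac{b + b}{b + b}} = \frac{3}{-4 + \frac{2 b}{2 b}} = \frac{3}{-4 + 2 b \frac{1}{2 b}} = \frac{3}{-4 + 1} = \frac{3}{-3} = 3 \left(- \frac{1}{3}\right) = -1$)
$\left(\left(5268 - 13576\right) + 8114\right) - k{\left(-64 \right)} = \left(\left(5268 - 13576\right) + 8114\right) - -1 = \left(-8308 + 8114\right) + 1 = -194 + 1 = -193$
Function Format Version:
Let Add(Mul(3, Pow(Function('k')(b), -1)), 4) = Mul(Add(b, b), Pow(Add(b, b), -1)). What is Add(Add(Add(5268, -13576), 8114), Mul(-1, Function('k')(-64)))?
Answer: -193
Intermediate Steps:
Function('k')(b) = -1 (Function('k')(b) = Mul(3, Pow(Add(-4, Mul(Add(b, b), Pow(Add(b, b), -1))), -1)) = Mul(3, Pow(Add(-4, Mul(Mul(2, b), Pow(Mul(2, b), -1))), -1)) = Mul(3, Pow(Add(-4, Mul(Mul(2, b), Mul(Rational(1, 2), Pow(b, -1)))), -1)) = Mul(3, Pow(Add(-4, 1), -1)) = Mul(3, Pow(-3, -1)) = Mul(3, Rational(-1, 3)) = -1)
Add(Add(Add(5268, -13576), 8114), Mul(-1, Function('k')(-64))) = Add(Add(Add(5268, -13576), 8114), Mul(-1, -1)) = Add(Add(-8308, 8114), 1) = Add(-194, 1) = -193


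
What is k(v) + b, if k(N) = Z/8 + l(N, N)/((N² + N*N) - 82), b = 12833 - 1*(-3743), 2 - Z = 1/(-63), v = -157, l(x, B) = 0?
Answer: 8354431/504 ≈ 16576.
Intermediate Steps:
Z = 127/63 (Z = 2 - 1/(-63) = 2 - 1*(-1/63) = 2 + 1/63 = 127/63 ≈ 2.0159)
b = 16576 (b = 12833 + 3743 = 16576)
k(N) = 127/504 (k(N) = (127/63)/8 + 0/((N² + N*N) - 82) = (127/63)*(⅛) + 0/((N² + N²) - 82) = 127/504 + 0/(2*N² - 82) = 127/504 + 0/(-82 + 2*N²) = 127/504 + 0 = 127/504)
k(v) + b = 127/504 + 16576 = 8354431/504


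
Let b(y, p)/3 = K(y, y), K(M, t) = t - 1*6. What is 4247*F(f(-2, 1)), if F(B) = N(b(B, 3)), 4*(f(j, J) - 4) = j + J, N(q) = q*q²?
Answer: -83593701/64 ≈ -1.3062e+6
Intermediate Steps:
K(M, t) = -6 + t (K(M, t) = t - 6 = -6 + t)
b(y, p) = -18 + 3*y (b(y, p) = 3*(-6 + y) = -18 + 3*y)
N(q) = q³
f(j, J) = 4 + J/4 + j/4 (f(j, J) = 4 + (j + J)/4 = 4 + (J + j)/4 = 4 + (J/4 + j/4) = 4 + J/4 + j/4)
F(B) = (-18 + 3*B)³
4247*F(f(-2, 1)) = 4247*(27*(-6 + (4 + (¼)*1 + (¼)*(-2)))³) = 4247*(27*(-6 + (4 + ¼ - ½))³) = 4247*(27*(-6 + 15/4)³) = 4247*(27*(-9/4)³) = 4247*(27*(-729/64)) = 4247*(-19683/64) = -83593701/64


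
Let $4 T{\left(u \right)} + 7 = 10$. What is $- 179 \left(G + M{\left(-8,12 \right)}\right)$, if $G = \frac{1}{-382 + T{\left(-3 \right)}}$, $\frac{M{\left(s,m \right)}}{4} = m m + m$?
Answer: $- \frac{170335684}{1525} \approx -1.117 \cdot 10^{5}$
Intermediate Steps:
$M{\left(s,m \right)} = 4 m + 4 m^{2}$ ($M{\left(s,m \right)} = 4 \left(m m + m\right) = 4 \left(m^{2} + m\right) = 4 \left(m + m^{2}\right) = 4 m + 4 m^{2}$)
$T{\left(u \right)} = \frac{3}{4}$ ($T{\left(u \right)} = - \frac{7}{4} + \frac{1}{4} \cdot 10 = - \frac{7}{4} + \frac{5}{2} = \frac{3}{4}$)
$G = - \frac{4}{1525}$ ($G = \frac{1}{-382 + \frac{3}{4}} = \frac{1}{- \frac{1525}{4}} = - \frac{4}{1525} \approx -0.002623$)
$- 179 \left(G + M{\left(-8,12 \right)}\right) = - 179 \left(- \frac{4}{1525} + 4 \cdot 12 \left(1 + 12\right)\right) = - 179 \left(- \frac{4}{1525} + 4 \cdot 12 \cdot 13\right) = - 179 \left(- \frac{4}{1525} + 624\right) = \left(-179\right) \frac{951596}{1525} = - \frac{170335684}{1525}$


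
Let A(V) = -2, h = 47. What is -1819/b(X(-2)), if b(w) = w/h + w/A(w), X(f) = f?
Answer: -85493/45 ≈ -1899.8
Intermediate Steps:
b(w) = -45*w/94 (b(w) = w/47 + w/(-2) = w*(1/47) + w*(-½) = w/47 - w/2 = -45*w/94)
-1819/b(X(-2)) = -1819/((-45/94*(-2))) = -1819/45/47 = -1819*47/45 = -85493/45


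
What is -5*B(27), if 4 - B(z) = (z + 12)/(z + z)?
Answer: -295/18 ≈ -16.389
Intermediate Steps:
B(z) = 4 - (12 + z)/(2*z) (B(z) = 4 - (z + 12)/(z + z) = 4 - (12 + z)/(2*z))
-5*B(27) = -5*(7/2 - 6/27) = -5*(7/2 - 6*1/27) = -5*(7/2 - 2/9) = -5*59/18 = -295/18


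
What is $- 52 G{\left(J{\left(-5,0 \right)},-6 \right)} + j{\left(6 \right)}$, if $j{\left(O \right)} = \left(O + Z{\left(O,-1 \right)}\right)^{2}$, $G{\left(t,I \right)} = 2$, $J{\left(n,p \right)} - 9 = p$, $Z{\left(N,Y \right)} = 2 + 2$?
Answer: $-4$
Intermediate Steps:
$Z{\left(N,Y \right)} = 4$
$J{\left(n,p \right)} = 9 + p$
$j{\left(O \right)} = \left(4 + O\right)^{2}$ ($j{\left(O \right)} = \left(O + 4\right)^{2} = \left(4 + O\right)^{2}$)
$- 52 G{\left(J{\left(-5,0 \right)},-6 \right)} + j{\left(6 \right)} = \left(-52\right) 2 + \left(4 + 6\right)^{2} = -104 + 10^{2} = -104 + 100 = -4$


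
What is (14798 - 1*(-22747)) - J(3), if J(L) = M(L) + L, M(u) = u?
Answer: 37539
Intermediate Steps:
J(L) = 2*L (J(L) = L + L = 2*L)
(14798 - 1*(-22747)) - J(3) = (14798 - 1*(-22747)) - 2*3 = (14798 + 22747) - 1*6 = 37545 - 6 = 37539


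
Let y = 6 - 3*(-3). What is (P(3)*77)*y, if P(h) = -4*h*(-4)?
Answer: 55440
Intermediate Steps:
P(h) = 16*h
y = 15 (y = 6 + 9 = 15)
(P(3)*77)*y = ((16*3)*77)*15 = (48*77)*15 = 3696*15 = 55440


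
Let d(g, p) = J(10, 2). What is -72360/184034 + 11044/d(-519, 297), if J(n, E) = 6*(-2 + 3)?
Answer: 508009334/276051 ≈ 1840.3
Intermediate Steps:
J(n, E) = 6 (J(n, E) = 6*1 = 6)
d(g, p) = 6
-72360/184034 + 11044/d(-519, 297) = -72360/184034 + 11044/6 = -72360*1/184034 + 11044*(⅙) = -36180/92017 + 5522/3 = 508009334/276051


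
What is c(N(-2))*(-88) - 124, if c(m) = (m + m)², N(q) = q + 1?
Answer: -476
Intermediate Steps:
N(q) = 1 + q
c(m) = 4*m² (c(m) = (2*m)² = 4*m²)
c(N(-2))*(-88) - 124 = (4*(1 - 2)²)*(-88) - 124 = (4*(-1)²)*(-88) - 124 = (4*1)*(-88) - 124 = 4*(-88) - 124 = -352 - 124 = -476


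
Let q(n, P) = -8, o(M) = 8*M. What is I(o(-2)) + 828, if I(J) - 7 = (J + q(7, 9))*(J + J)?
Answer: 1603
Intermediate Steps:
I(J) = 7 + 2*J*(-8 + J) (I(J) = 7 + (J - 8)*(J + J) = 7 + (-8 + J)*(2*J) = 7 + 2*J*(-8 + J))
I(o(-2)) + 828 = (7 - 128*(-2) + 2*(8*(-2))²) + 828 = (7 - 16*(-16) + 2*(-16)²) + 828 = (7 + 256 + 2*256) + 828 = (7 + 256 + 512) + 828 = 775 + 828 = 1603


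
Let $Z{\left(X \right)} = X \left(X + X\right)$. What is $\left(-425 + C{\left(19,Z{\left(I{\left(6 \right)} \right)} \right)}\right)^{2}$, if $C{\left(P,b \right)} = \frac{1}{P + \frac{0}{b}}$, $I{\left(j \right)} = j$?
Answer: $\frac{65189476}{361} \approx 1.8058 \cdot 10^{5}$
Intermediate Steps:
$Z{\left(X \right)} = 2 X^{2}$ ($Z{\left(X \right)} = X 2 X = 2 X^{2}$)
$C{\left(P,b \right)} = \frac{1}{P}$ ($C{\left(P,b \right)} = \frac{1}{P + 0} = \frac{1}{P}$)
$\left(-425 + C{\left(19,Z{\left(I{\left(6 \right)} \right)} \right)}\right)^{2} = \left(-425 + \frac{1}{19}\right)^{2} = \left(- \frac{8074}{19}\right)^{2} = \frac{65189476}{361}$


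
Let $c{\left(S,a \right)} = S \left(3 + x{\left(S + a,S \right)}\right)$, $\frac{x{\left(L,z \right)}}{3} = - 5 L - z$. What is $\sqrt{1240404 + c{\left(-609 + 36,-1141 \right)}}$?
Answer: $2 i \sqrt{3619533} \approx 3805.0 i$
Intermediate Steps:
$x{\left(L,z \right)} = - 15 L - 3 z$ ($x{\left(L,z \right)} = 3 \left(- 5 L - z\right) = 3 \left(- z - 5 L\right) = - 15 L - 3 z$)
$c{\left(S,a \right)} = S \left(3 - 18 S - 15 a\right)$ ($c{\left(S,a \right)} = S \left(3 - \left(3 S + 15 \left(S + a\right)\right)\right) = S \left(3 - \left(15 a + 18 S\right)\right) = S \left(3 - 18 S - 15 a\right)$)
$\sqrt{1240404 + c{\left(-609 + 36,-1141 \right)}} = \sqrt{1240404 + 3 \left(-609 + 36\right) \left(1 - 6 \left(-609 + 36\right) - -5705\right)} = \sqrt{1240404 + 3 \left(-573\right) \left(1 - -3438 + 5705\right)} = \sqrt{1240404 + 3 \left(-573\right) \left(1 + 3438 + 5705\right)} = \sqrt{1240404 + 3 \left(-573\right) 9144} = \sqrt{1240404 - 15718536} = \sqrt{-14478132} = 2 i \sqrt{3619533}$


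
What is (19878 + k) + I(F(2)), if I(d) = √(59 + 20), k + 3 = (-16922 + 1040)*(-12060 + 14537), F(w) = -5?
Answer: -39319839 + √79 ≈ -3.9320e+7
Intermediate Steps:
k = -39339717 (k = -3 + (-16922 + 1040)*(-12060 + 14537) = -3 - 15882*2477 = -3 - 39339714 = -39339717)
I(d) = √79
(19878 + k) + I(F(2)) = (19878 - 39339717) + √79 = -39319839 + √79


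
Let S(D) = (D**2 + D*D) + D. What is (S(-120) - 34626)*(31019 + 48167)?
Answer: -470839956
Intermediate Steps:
S(D) = D + 2*D**2 (S(D) = (D**2 + D**2) + D = 2*D**2 + D = D + 2*D**2)
(S(-120) - 34626)*(31019 + 48167) = (-120*(1 + 2*(-120)) - 34626)*(31019 + 48167) = (-120*(1 - 240) - 34626)*79186 = (-120*(-239) - 34626)*79186 = (28680 - 34626)*79186 = -5946*79186 = -470839956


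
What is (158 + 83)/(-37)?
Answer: -241/37 ≈ -6.5135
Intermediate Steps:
(158 + 83)/(-37) = 241*(-1/37) = -241/37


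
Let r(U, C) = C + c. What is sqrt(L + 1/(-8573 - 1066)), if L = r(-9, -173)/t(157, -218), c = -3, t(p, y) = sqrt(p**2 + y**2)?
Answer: sqrt(-619864089551 - 14570228656368*sqrt(72173))/77297283 ≈ 0.80946*I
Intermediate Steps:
r(U, C) = -3 + C (r(U, C) = C - 3 = -3 + C)
L = -176*sqrt(72173)/72173 (L = (-3 - 173)/(sqrt(157**2 + (-218)**2)) = -176/sqrt(24649 + 47524) = -176*sqrt(72173)/72173 ≈ -0.65513)
sqrt(L + 1/(-8573 - 1066)) = sqrt(-176*sqrt(72173)/72173 + 1/(-8573 - 1066)) = sqrt(-176*sqrt(72173)/72173 + 1/(-9639)) = sqrt(-176*sqrt(72173)/72173 - 1/9639) = sqrt(-1/9639 - 176*sqrt(72173)/72173)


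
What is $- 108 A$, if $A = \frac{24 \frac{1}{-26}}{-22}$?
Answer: $- \frac{648}{143} \approx -4.5315$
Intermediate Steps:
$A = \frac{6}{143}$ ($A = 24 \left(- \frac{1}{26}\right) \left(- \frac{1}{22}\right) = \left(- \frac{12}{13}\right) \left(- \frac{1}{22}\right) = \frac{6}{143} \approx 0.041958$)
$- 108 A = \left(-108\right) \frac{6}{143} = - \frac{648}{143}$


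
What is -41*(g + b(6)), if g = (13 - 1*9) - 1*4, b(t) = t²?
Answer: -1476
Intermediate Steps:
g = 0 (g = (13 - 9) - 4 = 4 - 4 = 0)
-41*(g + b(6)) = -41*(0 + 6²) = -41*(0 + 36) = -41*36 = -1476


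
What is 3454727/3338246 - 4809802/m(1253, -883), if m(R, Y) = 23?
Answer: -16056222828571/76779658 ≈ -2.0912e+5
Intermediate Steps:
3454727/3338246 - 4809802/m(1253, -883) = 3454727/3338246 - 4809802/23 = -16056222828571/76779658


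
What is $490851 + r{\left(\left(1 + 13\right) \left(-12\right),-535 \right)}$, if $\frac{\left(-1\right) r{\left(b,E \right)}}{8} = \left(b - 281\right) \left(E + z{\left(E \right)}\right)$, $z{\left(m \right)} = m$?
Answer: $-3352589$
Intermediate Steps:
$r{\left(b,E \right)} = - 16 E \left(-281 + b\right)$ ($r{\left(b,E \right)} = - 8 \left(b - 281\right) \left(E + E\right) = - 8 \left(-281 + b\right) 2 E = - 8 \cdot 2 E \left(-281 + b\right) = - 16 E \left(-281 + b\right)$)
$490851 + r{\left(\left(1 + 13\right) \left(-12\right),-535 \right)} = 490851 + 16 \left(-535\right) \left(281 - \left(1 + 13\right) \left(-12\right)\right) = 490851 + 16 \left(-535\right) \left(281 - 14 \left(-12\right)\right) = 490851 + 16 \left(-535\right) \left(281 - -168\right) = 490851 + 16 \left(-535\right) \left(281 + 168\right) = 490851 + 16 \left(-535\right) 449 = 490851 - 3843440 = -3352589$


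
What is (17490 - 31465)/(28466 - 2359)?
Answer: -13975/26107 ≈ -0.53530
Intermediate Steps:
(17490 - 31465)/(28466 - 2359) = -13975/26107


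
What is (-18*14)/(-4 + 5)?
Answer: -252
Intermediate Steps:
(-18*14)/(-4 + 5) = -252/1 = -252*1 = -252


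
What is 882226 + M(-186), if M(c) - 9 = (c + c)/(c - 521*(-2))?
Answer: 188798197/214 ≈ 8.8224e+5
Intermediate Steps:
M(c) = 9 + 2*c/(1042 + c) (M(c) = 9 + (c + c)/(c - 521*(-2)) = 9 + (2*c)/(c + 1042) = 9 + (2*c)/(1042 + c) = 9 + 2*c/(1042 + c))
882226 + M(-186) = 882226 + (9378 + 11*(-186))/(1042 - 186) = 882226 + (9378 - 2046)/856 = 882226 + (1/856)*7332 = 882226 + 1833/214 = 188798197/214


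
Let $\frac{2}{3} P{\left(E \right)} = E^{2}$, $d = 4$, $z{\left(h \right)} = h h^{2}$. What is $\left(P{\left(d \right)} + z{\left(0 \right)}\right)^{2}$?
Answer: $576$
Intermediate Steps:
$z{\left(h \right)} = h^{3}$
$P{\left(E \right)} = \frac{3 E^{2}}{2}$
$\left(P{\left(d \right)} + z{\left(0 \right)}\right)^{2} = \left(\frac{3 \cdot 4^{2}}{2} + 0^{3}\right)^{2} = \left(\frac{3}{2} \cdot 16 + 0\right)^{2} = \left(24 + 0\right)^{2} = 24^{2} = 576$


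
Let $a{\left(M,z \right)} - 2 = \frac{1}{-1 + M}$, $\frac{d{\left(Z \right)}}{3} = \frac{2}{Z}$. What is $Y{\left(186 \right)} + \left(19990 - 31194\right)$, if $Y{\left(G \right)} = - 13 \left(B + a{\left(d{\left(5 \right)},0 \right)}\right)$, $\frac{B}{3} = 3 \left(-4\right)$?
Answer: $-10827$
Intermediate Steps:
$d{\left(Z \right)} = \frac{6}{Z}$ ($d{\left(Z \right)} = 3 \frac{2}{Z} = \frac{6}{Z}$)
$a{\left(M,z \right)} = 2 + \frac{1}{-1 + M}$
$B = -36$ ($B = 3 \cdot 3 \left(-4\right) = 3 \left(-12\right) = -36$)
$Y{\left(G \right)} = 377$ ($Y{\left(G \right)} = - 13 \left(-36 + \frac{-1 + 2 \cdot \frac{6}{5}}{-1 + \frac{6}{5}}\right) = - 13 \left(-36 + \frac{1}{\frac{1}{5}} \left(-1 + \frac{12}{5}\right)\right) = - 13 \left(-36 + 5 \cdot \frac{7}{5}\right) = - 13 \left(-36 + 7\right) = \left(-13\right) \left(-29\right) = 377$)
$Y{\left(186 \right)} + \left(19990 - 31194\right) = 377 + \left(19990 - 31194\right) = 377 - 11204 = -10827$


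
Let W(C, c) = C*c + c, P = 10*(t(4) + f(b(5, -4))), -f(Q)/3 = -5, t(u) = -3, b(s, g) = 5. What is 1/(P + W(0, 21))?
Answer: 1/141 ≈ 0.0070922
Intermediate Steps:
f(Q) = 15 (f(Q) = -3*(-5) = 15)
P = 120 (P = 10*(-3 + 15) = 10*12 = 120)
W(C, c) = c + C*c
1/(P + W(0, 21)) = 1/(120 + 21*(1 + 0)) = 1/(120 + 21*1) = 1/(120 + 21) = 1/141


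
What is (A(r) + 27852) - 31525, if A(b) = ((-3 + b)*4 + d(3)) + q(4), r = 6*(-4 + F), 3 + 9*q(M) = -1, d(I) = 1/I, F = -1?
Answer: -34246/9 ≈ -3805.1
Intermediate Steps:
d(I) = 1/I
q(M) = -4/9 (q(M) = -⅓ + (⅑)*(-1) = -⅓ - ⅑ = -4/9)
r = -30 (r = 6*(-4 - 1) = 6*(-5) = -30)
A(b) = -109/9 + 4*b (A(b) = ((-3 + b)*4 + 1/3) - 4/9 = ((-12 + 4*b) + ⅓) - 4/9 = (-35/3 + 4*b) - 4/9 = -109/9 + 4*b)
(A(r) + 27852) - 31525 = ((-109/9 + 4*(-30)) + 27852) - 31525 = ((-109/9 - 120) + 27852) - 31525 = (-1189/9 + 27852) - 31525 = 249479/9 - 31525 = -34246/9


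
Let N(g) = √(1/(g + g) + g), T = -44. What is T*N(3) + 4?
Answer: 4 - 22*√114/3 ≈ -74.299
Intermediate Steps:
N(g) = √(g + 1/(2*g)) (N(g) = √(1/(2*g) + g) = √(g + 1/(2*g)))
T*N(3) + 4 = -22*√(2/3 + 4*3) + 4 = -22*√(2*(⅓) + 12) + 4 = -22*√(⅔ + 12) + 4 = -22*√(38/3) + 4 = -22*√114/3 + 4 = 4 - 22*√114/3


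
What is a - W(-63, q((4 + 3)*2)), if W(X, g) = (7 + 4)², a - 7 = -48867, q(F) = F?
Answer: -48981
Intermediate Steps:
a = -48860 (a = 7 - 48867 = -48860)
W(X, g) = 121 (W(X, g) = 11² = 121)
a - W(-63, q((4 + 3)*2)) = -48860 - 1*121 = -48860 - 121 = -48981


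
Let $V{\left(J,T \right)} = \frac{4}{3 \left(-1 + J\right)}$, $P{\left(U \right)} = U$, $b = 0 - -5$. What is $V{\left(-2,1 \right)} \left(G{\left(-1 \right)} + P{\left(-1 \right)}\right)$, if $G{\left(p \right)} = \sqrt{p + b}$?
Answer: $- \frac{4}{9} \approx -0.44444$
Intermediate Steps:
$b = 5$ ($b = 0 + 5 = 5$)
$G{\left(p \right)} = \sqrt{5 + p}$ ($G{\left(p \right)} = \sqrt{p + 5} = \sqrt{5 + p}$)
$V{\left(J,T \right)} = \frac{4}{-3 + 3 J}$
$V{\left(-2,1 \right)} \left(G{\left(-1 \right)} + P{\left(-1 \right)}\right) = \frac{4}{3 \left(-1 - 2\right)} \left(\sqrt{5 - 1} - 1\right) = \frac{4}{3 \left(-3\right)} \left(\sqrt{4} - 1\right) = \frac{4}{3} \left(- \frac{1}{3}\right) \left(2 - 1\right) = \left(- \frac{4}{9}\right) 1 = - \frac{4}{9}$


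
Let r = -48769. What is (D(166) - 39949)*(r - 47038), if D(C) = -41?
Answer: 3831321930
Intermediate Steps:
(D(166) - 39949)*(r - 47038) = (-41 - 39949)*(-48769 - 47038) = -39990*(-95807) = 3831321930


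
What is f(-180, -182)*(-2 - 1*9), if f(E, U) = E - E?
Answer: 0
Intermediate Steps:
f(E, U) = 0
f(-180, -182)*(-2 - 1*9) = 0*(-2 - 1*9) = 0*(-2 - 9) = 0*(-11) = 0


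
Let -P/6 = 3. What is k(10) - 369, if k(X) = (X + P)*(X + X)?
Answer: -529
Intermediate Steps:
P = -18 (P = -6*3 = -18)
k(X) = 2*X*(-18 + X) (k(X) = (X - 18)*(X + X) = (-18 + X)*(2*X) = 2*X*(-18 + X))
k(10) - 369 = 2*10*(-18 + 10) - 369 = 2*10*(-8) - 369 = -160 - 369 = -529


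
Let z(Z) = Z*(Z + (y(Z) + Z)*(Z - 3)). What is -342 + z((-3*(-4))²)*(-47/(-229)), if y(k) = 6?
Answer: 144039474/229 ≈ 6.2899e+5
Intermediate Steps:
z(Z) = Z*(Z + (-3 + Z)*(6 + Z)) (z(Z) = Z*(Z + (6 + Z)*(Z - 3)) = Z*(Z + (6 + Z)*(-3 + Z)) = Z*(Z + (-3 + Z)*(6 + Z)))
-342 + z((-3*(-4))²)*(-47/(-229)) = -342 + ((-3*(-4))²*(-18 + ((-3*(-4))²)² + 4*(-3*(-4))²))*(-47/(-229)) = -342 + (12²*(-18 + (12²)² + 4*12²))*(-47*(-1/229)) = -342 + (144*(-18 + 144² + 4*144))*(47/229) = -342 + (144*(-18 + 20736 + 576))*(47/229) = -342 + (144*21294)*(47/229) = -342 + 3066336*(47/229) = -342 + 144117792/229 = 144039474/229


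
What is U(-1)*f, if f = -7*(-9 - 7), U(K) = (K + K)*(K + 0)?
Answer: 224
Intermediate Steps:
U(K) = 2*K² (U(K) = (2*K)*K = 2*K²)
f = 112 (f = -7*(-16) = 112)
U(-1)*f = (2*(-1)²)*112 = (2*1)*112 = 2*112 = 224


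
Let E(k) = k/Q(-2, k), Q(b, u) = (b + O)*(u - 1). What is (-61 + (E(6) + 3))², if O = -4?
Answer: 84681/25 ≈ 3387.2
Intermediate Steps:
Q(b, u) = (-1 + u)*(-4 + b) (Q(b, u) = (b - 4)*(u - 1) = (-4 + b)*(-1 + u) = (-1 + u)*(-4 + b))
E(k) = k/(6 - 6*k) (E(k) = k/(4 - 1*(-2) - 4*k - 2*k) = k/(4 + 2 - 4*k - 2*k) = k/(6 - 6*k))
(-61 + (E(6) + 3))² = (-61 + (-1*6/(-6 + 6*6) + 3))² = (-61 + (-1*6/(-6 + 36) + 3))² = (-61 + (-1*6/30 + 3))² = (-61 + (-1*6*1/30 + 3))² = (-61 + (-⅕ + 3))² = (-61 + 14/5)² = (-291/5)² = 84681/25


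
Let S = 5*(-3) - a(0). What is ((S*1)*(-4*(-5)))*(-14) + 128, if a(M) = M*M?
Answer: 4328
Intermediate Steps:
a(M) = M**2
S = -15 (S = 5*(-3) - 1*0**2 = -15 - 1*0 = -15 + 0 = -15)
((S*1)*(-4*(-5)))*(-14) + 128 = ((-15*1)*(-4*(-5)))*(-14) + 128 = -15*20*(-14) + 128 = -300*(-14) + 128 = 4200 + 128 = 4328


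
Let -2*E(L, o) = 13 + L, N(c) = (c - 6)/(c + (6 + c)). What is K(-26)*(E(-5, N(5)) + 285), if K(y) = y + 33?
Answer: 1967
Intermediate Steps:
N(c) = (-6 + c)/(6 + 2*c)
K(y) = 33 + y
E(L, o) = -13/2 - L/2 (E(L, o) = -(13 + L)/2 = -13/2 - L/2)
K(-26)*(E(-5, N(5)) + 285) = (33 - 26)*((-13/2 - ½*(-5)) + 285) = 7*((-13/2 + 5/2) + 285) = 7*(-4 + 285) = 7*281 = 1967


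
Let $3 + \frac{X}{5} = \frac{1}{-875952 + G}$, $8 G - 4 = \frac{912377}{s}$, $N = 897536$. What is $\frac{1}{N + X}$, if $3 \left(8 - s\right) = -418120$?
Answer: $\frac{2930188174997}{2629905420994756677} \approx 1.1142 \cdot 10^{-6}$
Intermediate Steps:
$s = \frac{418144}{3}$ ($s = 8 - - \frac{418120}{3} = 8 + \frac{418120}{3} = \frac{418144}{3} \approx 1.3938 \cdot 10^{5}$)
$G = \frac{4409707}{3345152}$ ($G = \frac{1}{2} + \frac{912377 \frac{1}{\frac{418144}{3}}}{8} = \frac{1}{2} + \frac{912377 \cdot \frac{3}{418144}}{8} = \frac{1}{2} + \frac{1}{8} \cdot \frac{2737131}{418144} = \frac{1}{2} + \frac{2737131}{3345152} = \frac{4409707}{3345152} \approx 1.3182$)
$X = - \frac{43952839350715}{2930188174997}$ ($X = -15 + \frac{5}{-875952 + \frac{4409707}{3345152}} = -15 + \frac{5}{- \frac{2930188174997}{3345152}} = -15 + 5 \left(- \frac{3345152}{2930188174997}\right) = -15 - \frac{16725760}{2930188174997} = - \frac{43952839350715}{2930188174997} \approx -15.0$)
$\frac{1}{N + X} = \frac{1}{897536 - \frac{43952839350715}{2930188174997}} = \frac{1}{\frac{2629905420994756677}{2930188174997}} = \frac{2930188174997}{2629905420994756677}$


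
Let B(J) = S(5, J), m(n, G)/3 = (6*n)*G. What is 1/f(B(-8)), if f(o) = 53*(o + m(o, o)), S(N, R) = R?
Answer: 1/60632 ≈ 1.6493e-5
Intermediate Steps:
m(n, G) = 18*G*n (m(n, G) = 3*((6*n)*G) = 3*(6*G*n) = 18*G*n)
B(J) = J
f(o) = 53*o + 954*o² (f(o) = 53*(o + 18*o*o) = 53*(o + 18*o²) = 53*o + 954*o²)
1/f(B(-8)) = 1/(53*(-8)*(1 + 18*(-8))) = 1/(53*(-8)*(1 - 144)) = 1/(53*(-8)*(-143)) = 1/60632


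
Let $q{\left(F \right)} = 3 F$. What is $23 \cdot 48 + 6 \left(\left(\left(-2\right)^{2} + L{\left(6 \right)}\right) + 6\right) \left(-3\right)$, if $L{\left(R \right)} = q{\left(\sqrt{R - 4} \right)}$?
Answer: $924 - 54 \sqrt{2} \approx 847.63$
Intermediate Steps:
$L{\left(R \right)} = 3 \sqrt{-4 + R}$ ($L{\left(R \right)} = 3 \sqrt{R - 4} = 3 \sqrt{-4 + R}$)
$23 \cdot 48 + 6 \left(\left(\left(-2\right)^{2} + L{\left(6 \right)}\right) + 6\right) \left(-3\right) = 23 \cdot 48 + 6 \left(\left(\left(-2\right)^{2} + 3 \sqrt{-4 + 6}\right) + 6\right) \left(-3\right) = 1104 + 6 \left(\left(4 + 3 \sqrt{2}\right) + 6\right) \left(-3\right) = 1104 + 6 \left(10 + 3 \sqrt{2}\right) \left(-3\right) = 1104 + \left(60 + 18 \sqrt{2}\right) \left(-3\right) = 1104 - \left(180 + 54 \sqrt{2}\right) = 924 - 54 \sqrt{2}$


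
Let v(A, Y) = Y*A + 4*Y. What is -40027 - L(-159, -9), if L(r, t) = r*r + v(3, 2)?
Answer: -65322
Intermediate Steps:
v(A, Y) = 4*Y + A*Y (v(A, Y) = A*Y + 4*Y = 4*Y + A*Y)
L(r, t) = 14 + r**2 (L(r, t) = r*r + 2*(4 + 3) = r**2 + 2*7 = r**2 + 14 = 14 + r**2)
-40027 - L(-159, -9) = -40027 - (14 + (-159)**2) = -40027 - (14 + 25281) = -40027 - 1*25295 = -40027 - 25295 = -65322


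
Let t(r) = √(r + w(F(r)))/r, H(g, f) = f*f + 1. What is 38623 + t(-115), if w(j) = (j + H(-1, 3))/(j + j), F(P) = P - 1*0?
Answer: 38623 - I*√242374/5290 ≈ 38623.0 - 0.093065*I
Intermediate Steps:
H(g, f) = 1 + f² (H(g, f) = f² + 1 = 1 + f²)
F(P) = P (F(P) = P + 0 = P)
w(j) = (10 + j)/(2*j) (w(j) = (j + (1 + 3²))/(j + j) = (j + (1 + 9))/((2*j)) = (j + 10)*(1/(2*j)) = (10 + j)*(1/(2*j)) = (10 + j)/(2*j))
t(r) = √(r + (10 + r)/(2*r))/r
38623 + t(-115) = 38623 + (½)*√(2 + 4*(-115) + 20/(-115))/(-115) = 38623 + (½)*(-1/115)*√(2 - 460 + 20*(-1/115)) = 38623 + (½)*(-1/115)*√(2 - 460 - 4/23) = 38623 + (½)*(-1/115)*√(-10538/23) = 38623 + (½)*(-1/115)*(I*√242374/23) = 38623 - I*√242374/5290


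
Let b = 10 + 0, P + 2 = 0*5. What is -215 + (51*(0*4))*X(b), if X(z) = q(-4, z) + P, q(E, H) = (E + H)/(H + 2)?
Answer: -215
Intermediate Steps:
P = -2 (P = -2 + 0*5 = -2 + 0 = -2)
b = 10
q(E, H) = (E + H)/(2 + H)
X(z) = -2 + (-4 + z)/(2 + z) (X(z) = (-4 + z)/(2 + z) - 2 = -2 + (-4 + z)/(2 + z))
-215 + (51*(0*4))*X(b) = -215 + (51*(0*4))*((-8 - 1*10)/(2 + 10)) = -215 + (51*0)*((-8 - 10)/12) = -215 + 0*((1/12)*(-18)) = -215 + 0*(-3/2) = -215 + 0 = -215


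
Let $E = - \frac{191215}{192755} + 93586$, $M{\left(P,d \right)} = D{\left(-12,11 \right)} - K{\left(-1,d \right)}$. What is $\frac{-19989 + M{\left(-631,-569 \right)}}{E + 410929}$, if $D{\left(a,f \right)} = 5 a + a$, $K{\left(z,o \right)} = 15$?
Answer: $- \frac{128991646}{3241586587} \approx -0.039793$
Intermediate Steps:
$D{\left(a,f \right)} = 6 a$
$M{\left(P,d \right)} = -87$ ($M{\left(P,d \right)} = 6 \left(-12\right) - 15 = -72 - 15 = -87$)
$E = \frac{3607795643}{38551}$ ($E = \left(-191215\right) \frac{1}{192755} + 93586 = - \frac{38243}{38551} + 93586 = \frac{3607795643}{38551} \approx 93585.0$)
$\frac{-19989 + M{\left(-631,-569 \right)}}{E + 410929} = \frac{-19989 - 87}{\frac{3607795643}{38551} + 410929} = - \frac{20076}{\frac{19449519522}{38551}} = \left(-20076\right) \frac{38551}{19449519522} = - \frac{128991646}{3241586587}$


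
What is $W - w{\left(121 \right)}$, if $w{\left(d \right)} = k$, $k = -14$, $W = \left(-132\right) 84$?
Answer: $-11074$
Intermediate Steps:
$W = -11088$
$w{\left(d \right)} = -14$
$W - w{\left(121 \right)} = -11088 - -14 = -11088 + 14 = -11074$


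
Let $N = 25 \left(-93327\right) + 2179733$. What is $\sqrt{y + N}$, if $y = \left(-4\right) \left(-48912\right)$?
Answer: $\sqrt{42206} \approx 205.44$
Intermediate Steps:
$y = 195648$
$N = -153442$ ($N = -2333175 + 2179733 = -153442$)
$\sqrt{y + N} = \sqrt{195648 - 153442} = \sqrt{42206}$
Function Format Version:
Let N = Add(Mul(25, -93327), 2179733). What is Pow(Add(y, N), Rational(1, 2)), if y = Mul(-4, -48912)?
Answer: Pow(42206, Rational(1, 2)) ≈ 205.44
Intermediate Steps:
y = 195648
N = -153442 (N = Add(-2333175, 2179733) = -153442)
Pow(Add(y, N), Rational(1, 2)) = Pow(Add(195648, -153442), Rational(1, 2)) = Pow(42206, Rational(1, 2))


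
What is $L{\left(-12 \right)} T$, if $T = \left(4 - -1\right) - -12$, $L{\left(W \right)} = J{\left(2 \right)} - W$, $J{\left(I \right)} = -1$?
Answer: $187$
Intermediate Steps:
$L{\left(W \right)} = -1 - W$
$T = 17$ ($T = \left(4 + 1\right) + 12 = 5 + 12 = 17$)
$L{\left(-12 \right)} T = \left(-1 - -12\right) 17 = \left(-1 + 12\right) 17 = 11 \cdot 17 = 187$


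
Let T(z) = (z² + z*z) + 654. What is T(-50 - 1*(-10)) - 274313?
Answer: -270459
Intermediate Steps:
T(z) = 654 + 2*z² (T(z) = (z² + z²) + 654 = 2*z² + 654 = 654 + 2*z²)
T(-50 - 1*(-10)) - 274313 = (654 + 2*(-50 - 1*(-10))²) - 274313 = (654 + 2*(-50 + 10)²) - 274313 = (654 + 2*(-40)²) - 274313 = (654 + 2*1600) - 274313 = (654 + 3200) - 274313 = 3854 - 274313 = -270459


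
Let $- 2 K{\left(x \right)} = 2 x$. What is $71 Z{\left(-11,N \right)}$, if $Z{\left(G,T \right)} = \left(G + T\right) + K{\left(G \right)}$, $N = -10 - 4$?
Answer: $-994$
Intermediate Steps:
$N = -14$
$K{\left(x \right)} = - x$ ($K{\left(x \right)} = - \frac{2 x}{2} = - x$)
$Z{\left(G,T \right)} = T$ ($Z{\left(G,T \right)} = \left(G + T\right) - G = T$)
$71 Z{\left(-11,N \right)} = 71 \left(-14\right) = -994$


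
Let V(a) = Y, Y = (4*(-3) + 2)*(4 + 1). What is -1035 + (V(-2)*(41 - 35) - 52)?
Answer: -1387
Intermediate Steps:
Y = -50 (Y = (-12 + 2)*5 = -10*5 = -50)
V(a) = -50
-1035 + (V(-2)*(41 - 35) - 52) = -1035 + (-50*(41 - 35) - 52) = -1035 + (-50*6 - 52) = -1035 + (-300 - 52) = -1035 - 352 = -1387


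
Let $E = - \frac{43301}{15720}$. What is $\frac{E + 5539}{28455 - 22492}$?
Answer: $\frac{87029779}{93738360} \approx 0.92843$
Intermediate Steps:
$E = - \frac{43301}{15720}$ ($E = \left(-43301\right) \frac{1}{15720} = - \frac{43301}{15720} \approx -2.7545$)
$\frac{E + 5539}{28455 - 22492} = \frac{- \frac{43301}{15720} + 5539}{28455 - 22492} = \frac{87029779}{15720 \cdot 5963} = \frac{87029779}{15720} \cdot \frac{1}{5963} = \frac{87029779}{93738360}$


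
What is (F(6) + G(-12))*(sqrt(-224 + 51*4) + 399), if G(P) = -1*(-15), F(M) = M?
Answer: 8379 + 42*I*sqrt(5) ≈ 8379.0 + 93.915*I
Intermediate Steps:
G(P) = 15
(F(6) + G(-12))*(sqrt(-224 + 51*4) + 399) = (6 + 15)*(sqrt(-224 + 51*4) + 399) = 21*(sqrt(-224 + 204) + 399) = 21*(sqrt(-20) + 399) = 21*(2*I*sqrt(5) + 399) = 21*(399 + 2*I*sqrt(5)) = 8379 + 42*I*sqrt(5)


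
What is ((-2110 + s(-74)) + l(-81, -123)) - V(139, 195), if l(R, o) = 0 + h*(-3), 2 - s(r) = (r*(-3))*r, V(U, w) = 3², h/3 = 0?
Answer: 14311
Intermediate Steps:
h = 0 (h = 3*0 = 0)
V(U, w) = 9
s(r) = 2 + 3*r² (s(r) = 2 - r*(-3)*r = 2 - (-3*r)*r = 2 - (-3)*r² = 2 + 3*r²)
l(R, o) = 0 (l(R, o) = 0 + 0*(-3) = 0 + 0 = 0)
((-2110 + s(-74)) + l(-81, -123)) - V(139, 195) = ((-2110 + (2 + 3*(-74)²)) + 0) - 1*9 = ((-2110 + (2 + 3*5476)) + 0) - 9 = ((-2110 + (2 + 16428)) + 0) - 9 = ((-2110 + 16430) + 0) - 9 = (14320 + 0) - 9 = 14320 - 9 = 14311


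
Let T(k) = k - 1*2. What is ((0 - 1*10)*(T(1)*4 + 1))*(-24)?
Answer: -720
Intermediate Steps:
T(k) = -2 + k (T(k) = k - 2 = -2 + k)
((0 - 1*10)*(T(1)*4 + 1))*(-24) = ((0 - 1*10)*((-2 + 1)*4 + 1))*(-24) = ((0 - 10)*(-1*4 + 1))*(-24) = -10*(-4 + 1)*(-24) = -10*(-3)*(-24) = 30*(-24) = -720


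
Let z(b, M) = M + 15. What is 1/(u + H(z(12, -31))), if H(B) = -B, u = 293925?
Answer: 1/293941 ≈ 3.4020e-6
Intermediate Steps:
z(b, M) = 15 + M
1/(u + H(z(12, -31))) = 1/(293925 - (15 - 31)) = 1/(293925 - 1*(-16)) = 1/(293925 + 16) = 1/293941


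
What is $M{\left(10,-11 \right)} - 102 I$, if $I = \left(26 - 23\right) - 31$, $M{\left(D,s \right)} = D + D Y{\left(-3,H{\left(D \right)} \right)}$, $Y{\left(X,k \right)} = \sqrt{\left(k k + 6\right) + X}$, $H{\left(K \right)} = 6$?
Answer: $2866 + 10 \sqrt{39} \approx 2928.4$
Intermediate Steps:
$Y{\left(X,k \right)} = \sqrt{6 + X + k^{2}}$ ($Y{\left(X,k \right)} = \sqrt{\left(k^{2} + 6\right) + X} = \sqrt{\left(6 + k^{2}\right) + X} = \sqrt{6 + X + k^{2}}$)
$M{\left(D,s \right)} = D + D \sqrt{39}$ ($M{\left(D,s \right)} = D + D \sqrt{6 - 3 + 6^{2}} = D + D \sqrt{6 - 3 + 36} = D + D \sqrt{39}$)
$I = -28$ ($I = \left(26 - 23\right) - 31 = 3 - 31 = -28$)
$M{\left(10,-11 \right)} - 102 I = 10 \left(1 + \sqrt{39}\right) - -2856 = \left(10 + 10 \sqrt{39}\right) + 2856 = 2866 + 10 \sqrt{39}$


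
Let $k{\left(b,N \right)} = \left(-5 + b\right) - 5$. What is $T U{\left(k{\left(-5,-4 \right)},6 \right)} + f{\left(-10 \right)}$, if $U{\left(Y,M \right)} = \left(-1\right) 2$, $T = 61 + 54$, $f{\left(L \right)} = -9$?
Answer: $-239$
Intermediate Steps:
$k{\left(b,N \right)} = -10 + b$
$T = 115$
$U{\left(Y,M \right)} = -2$
$T U{\left(k{\left(-5,-4 \right)},6 \right)} + f{\left(-10 \right)} = 115 \left(-2\right) - 9 = -230 - 9 = -239$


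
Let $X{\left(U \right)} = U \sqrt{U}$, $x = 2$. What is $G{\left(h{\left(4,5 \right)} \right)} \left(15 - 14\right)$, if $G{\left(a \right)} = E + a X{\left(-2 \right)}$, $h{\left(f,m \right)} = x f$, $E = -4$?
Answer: $-4 - 16 i \sqrt{2} \approx -4.0 - 22.627 i$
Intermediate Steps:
$h{\left(f,m \right)} = 2 f$
$X{\left(U \right)} = U^{\frac{3}{2}}$
$G{\left(a \right)} = -4 - 2 i a \sqrt{2}$ ($G{\left(a \right)} = -4 + a \left(-2\right)^{\frac{3}{2}} = -4 + a \left(- 2 i \sqrt{2}\right) = -4 - 2 i a \sqrt{2}$)
$G{\left(h{\left(4,5 \right)} \right)} \left(15 - 14\right) = \left(-4 - 2 i 2 \cdot 4 \sqrt{2}\right) \left(15 - 14\right) = \left(-4 - 2 i 8 \sqrt{2}\right) 1 = \left(-4 - 16 i \sqrt{2}\right) 1 = -4 - 16 i \sqrt{2}$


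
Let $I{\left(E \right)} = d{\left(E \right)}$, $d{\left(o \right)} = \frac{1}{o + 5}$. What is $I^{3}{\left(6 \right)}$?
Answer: $\frac{1}{1331} \approx 0.00075131$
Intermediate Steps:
$d{\left(o \right)} = \frac{1}{5 + o}$
$I{\left(E \right)} = \frac{1}{5 + E}$
$I^{3}{\left(6 \right)} = \left(\frac{1}{5 + 6}\right)^{3} = \left(\frac{1}{11}\right)^{3} = \frac{1}{1331}$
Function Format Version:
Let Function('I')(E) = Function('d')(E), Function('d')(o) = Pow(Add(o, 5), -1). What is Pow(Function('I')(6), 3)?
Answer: Rational(1, 1331) ≈ 0.00075131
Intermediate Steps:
Function('d')(o) = Pow(Add(5, o), -1)
Function('I')(E) = Pow(Add(5, E), -1)
Pow(Function('I')(6), 3) = Pow(Pow(Add(5, 6), -1), 3) = Pow(Pow(11, -1), 3) = Pow(Rational(1, 11), 3) = Rational(1, 1331)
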